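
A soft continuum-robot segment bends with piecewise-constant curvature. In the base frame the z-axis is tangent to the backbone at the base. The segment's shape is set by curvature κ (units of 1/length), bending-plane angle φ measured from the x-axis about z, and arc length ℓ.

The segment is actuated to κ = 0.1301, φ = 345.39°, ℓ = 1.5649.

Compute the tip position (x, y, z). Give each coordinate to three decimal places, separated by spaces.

0.154 -0.040 1.554

θ = κ·ℓ = 0.1301 × 1.5649 = 0.20359 rad
ρ = (1 − cos θ)/κ = (1 − 0.97935)/0.1301 = 0.15875
z = sin θ / κ = 0.20219/0.1301 = 1.55411
x = ρ cos φ = 0.15875 × cos(345.39°) = 0.15362
y = ρ sin φ = 0.15875 × sin(345.39°) = -0.04004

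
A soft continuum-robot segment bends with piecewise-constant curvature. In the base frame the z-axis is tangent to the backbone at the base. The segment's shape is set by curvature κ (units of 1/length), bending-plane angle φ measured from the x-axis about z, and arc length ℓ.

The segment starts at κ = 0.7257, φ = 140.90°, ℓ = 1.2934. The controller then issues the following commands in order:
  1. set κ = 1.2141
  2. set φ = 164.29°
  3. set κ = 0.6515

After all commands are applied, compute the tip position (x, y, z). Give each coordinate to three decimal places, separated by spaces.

-0.494 0.139 1.146

initial: κ=0.7257, φ=140.90°, ℓ=1.2934
cmd 1: set κ=1.2141 → (κ,φ,ℓ)=(1.2141,140.90°,1.2934) → tip=(-0.6389,0.5192,0.8237)
cmd 2: set φ=164.29° → (κ,φ,ℓ)=(1.2141,164.29°,1.2934) → tip=(-0.7925,0.2229,0.8237)
cmd 3: set κ=0.6515 → (κ,φ,ℓ)=(0.6515,164.29°,1.2934) → tip=(-0.4943,0.1390,1.1457)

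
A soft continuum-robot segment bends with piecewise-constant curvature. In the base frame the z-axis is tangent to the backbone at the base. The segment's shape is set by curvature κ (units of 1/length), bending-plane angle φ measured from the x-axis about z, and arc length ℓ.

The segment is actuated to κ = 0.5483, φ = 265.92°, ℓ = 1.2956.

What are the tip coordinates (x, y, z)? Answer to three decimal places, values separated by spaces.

-0.031 -0.440 1.189

θ = κ·ℓ = 0.5483 × 1.2956 = 0.71038 rad
ρ = (1 − cos θ)/κ = (1 − 0.75812)/0.5483 = 0.44115
z = sin θ / κ = 0.65212/0.5483 = 1.18935
x = ρ cos φ = 0.44115 × cos(265.92°) = -0.03139
y = ρ sin φ = 0.44115 × sin(265.92°) = -0.44004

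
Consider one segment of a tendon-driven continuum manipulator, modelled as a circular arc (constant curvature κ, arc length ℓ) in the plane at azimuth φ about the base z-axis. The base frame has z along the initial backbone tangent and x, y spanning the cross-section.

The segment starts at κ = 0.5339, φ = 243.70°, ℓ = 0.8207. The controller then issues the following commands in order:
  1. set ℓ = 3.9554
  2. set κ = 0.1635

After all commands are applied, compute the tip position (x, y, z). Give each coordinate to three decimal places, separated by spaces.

initial: κ=0.5339, φ=243.70°, ℓ=0.8207
cmd 1: set ℓ=3.9554 → (κ,φ,ℓ)=(0.5339,243.70°,3.9554) → tip=(-1.2573,-2.5439,1.6055)
cmd 2: set κ=0.1635 → (κ,φ,ℓ)=(0.1635,243.70°,3.9554) → tip=(-0.5472,-1.1072,3.6854)

-0.547 -1.107 3.685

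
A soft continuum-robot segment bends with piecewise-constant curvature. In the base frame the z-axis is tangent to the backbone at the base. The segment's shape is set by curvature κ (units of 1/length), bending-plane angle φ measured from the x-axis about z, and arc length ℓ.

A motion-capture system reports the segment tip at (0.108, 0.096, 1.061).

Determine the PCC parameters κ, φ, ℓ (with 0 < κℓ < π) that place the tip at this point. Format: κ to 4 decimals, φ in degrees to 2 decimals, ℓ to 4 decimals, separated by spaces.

ρ = √(x²+y²) = √(0.108² + 0.096²) = 0.14450
φ = atan2(y, x) mod 360° = atan2(0.096, 0.108) = 41.6335°
|p|² = ρ² + z² = 0.14450² + 1.061² = 1.14660
κ = 2ρ / |p|² = 2×0.14450 / 1.14660 = 0.25205
θ = 2·atan2(ρ, z) = 2·atan2(0.14450, 1.061) = 0.27072 rad
ℓ = θ/κ = 0.27072/0.25205 = 1.07407

0.2520 41.63 1.0741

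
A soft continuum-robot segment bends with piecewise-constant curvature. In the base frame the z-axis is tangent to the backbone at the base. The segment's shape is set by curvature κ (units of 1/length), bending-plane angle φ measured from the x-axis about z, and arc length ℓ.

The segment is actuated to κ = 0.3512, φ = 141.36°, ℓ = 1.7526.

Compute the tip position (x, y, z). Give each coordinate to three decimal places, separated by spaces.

-0.408 0.326 1.644

θ = κ·ℓ = 0.3512 × 1.7526 = 0.61551 rad
ρ = (1 − cos θ)/κ = (1 − 0.81648)/0.3512 = 0.52256
z = sin θ / κ = 0.57738/0.3512 = 1.64401
x = ρ cos φ = 0.52256 × cos(141.36°) = -0.40816
y = ρ sin φ = 0.52256 × sin(141.36°) = 0.32630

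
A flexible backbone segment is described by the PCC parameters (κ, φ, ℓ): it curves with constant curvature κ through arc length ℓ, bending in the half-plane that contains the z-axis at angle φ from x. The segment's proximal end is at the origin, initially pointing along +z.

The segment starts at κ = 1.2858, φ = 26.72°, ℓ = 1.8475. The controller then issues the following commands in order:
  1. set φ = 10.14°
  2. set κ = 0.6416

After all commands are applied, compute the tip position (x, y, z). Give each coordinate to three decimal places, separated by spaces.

initial: κ=1.2858, φ=26.72°, ℓ=1.8475
cmd 1: set φ=10.14° → (κ,φ,ℓ)=(1.2858,10.14°,1.8475) → tip=(1.3173,0.2356,0.5392)
cmd 2: set κ=0.6416 → (κ,φ,ℓ)=(0.6416,10.14°,1.8475) → tip=(0.9574,0.1712,1.4443)

0.957 0.171 1.444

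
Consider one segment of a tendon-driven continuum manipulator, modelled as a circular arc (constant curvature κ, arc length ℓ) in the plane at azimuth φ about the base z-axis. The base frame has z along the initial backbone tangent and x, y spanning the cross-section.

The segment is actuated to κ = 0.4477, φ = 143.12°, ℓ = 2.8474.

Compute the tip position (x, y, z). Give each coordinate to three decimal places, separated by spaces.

θ = κ·ℓ = 0.4477 × 2.8474 = 1.27478 rad
ρ = (1 − cos θ)/κ = (1 − 0.29171)/0.4477 = 1.58206
z = sin θ / κ = 0.95651/0.4477 = 2.13649
x = ρ cos φ = 1.58206 × cos(143.12°) = -1.26548
y = ρ sin φ = 1.58206 × sin(143.12°) = 0.94946

-1.265 0.949 2.136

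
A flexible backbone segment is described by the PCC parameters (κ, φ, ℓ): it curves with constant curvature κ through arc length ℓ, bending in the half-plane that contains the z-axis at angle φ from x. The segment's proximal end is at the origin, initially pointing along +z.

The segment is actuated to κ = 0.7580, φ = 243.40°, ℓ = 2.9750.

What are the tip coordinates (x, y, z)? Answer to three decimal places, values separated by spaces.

-0.964 -1.925 1.022

θ = κ·ℓ = 0.7580 × 2.9750 = 2.25505 rad
ρ = (1 − cos θ)/κ = (1 − -0.63209)/0.7580 = 2.15316
z = sin θ / κ = 0.77489/0.7580 = 1.02228
x = ρ cos φ = 2.15316 × cos(243.40°) = -0.96410
y = ρ sin φ = 2.15316 × sin(243.40°) = -1.92526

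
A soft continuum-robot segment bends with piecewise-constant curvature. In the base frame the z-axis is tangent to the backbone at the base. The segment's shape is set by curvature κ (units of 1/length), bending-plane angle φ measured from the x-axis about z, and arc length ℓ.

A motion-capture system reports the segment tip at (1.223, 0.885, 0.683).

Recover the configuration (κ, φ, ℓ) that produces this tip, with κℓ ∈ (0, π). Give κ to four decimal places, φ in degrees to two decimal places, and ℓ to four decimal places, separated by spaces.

ρ = √(x²+y²) = √(1.223² + 0.885²) = 1.50962
φ = atan2(y, x) mod 360° = atan2(0.885, 1.223) = 35.8906°
|p|² = ρ² + z² = 1.50962² + 0.683² = 2.74544
κ = 2ρ / |p|² = 2×1.50962 / 2.74544 = 1.09973
θ = 2·atan2(ρ, z) = 2·atan2(1.50962, 0.683) = 2.29184 rad
ℓ = θ/κ = 2.29184/1.09973 = 2.08401

1.0997 35.89 2.0840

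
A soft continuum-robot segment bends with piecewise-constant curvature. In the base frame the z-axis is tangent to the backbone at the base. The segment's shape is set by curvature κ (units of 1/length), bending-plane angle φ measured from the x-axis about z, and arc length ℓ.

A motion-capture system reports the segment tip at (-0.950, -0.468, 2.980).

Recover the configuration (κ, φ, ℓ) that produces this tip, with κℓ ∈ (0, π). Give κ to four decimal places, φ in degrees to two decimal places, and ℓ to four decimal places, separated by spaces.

0.2118 206.23 3.2249

ρ = √(x²+y²) = √(-0.950² + -0.468²) = 1.05902
φ = atan2(y, x) mod 360° = atan2(-0.468, -0.950) = 206.2263°
|p|² = ρ² + z² = 1.05902² + 2.980² = 10.00192
κ = 2ρ / |p|² = 2×1.05902 / 10.00192 = 0.21176
θ = 2·atan2(ρ, z) = 2·atan2(1.05902, 2.980) = 0.68291 rad
ℓ = θ/κ = 0.68291/0.21176 = 3.22488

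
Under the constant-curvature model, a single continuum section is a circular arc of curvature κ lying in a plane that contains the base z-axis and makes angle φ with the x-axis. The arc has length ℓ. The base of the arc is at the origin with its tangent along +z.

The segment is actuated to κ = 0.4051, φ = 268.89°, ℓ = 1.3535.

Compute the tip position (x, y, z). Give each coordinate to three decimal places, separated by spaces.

θ = κ·ℓ = 0.4051 × 1.3535 = 0.54830 rad
ρ = (1 − cos θ)/κ = (1 − 0.85341)/0.4051 = 0.36186
z = sin θ / κ = 0.52124/0.4051 = 1.28669
x = ρ cos φ = 0.36186 × cos(268.89°) = -0.00701
y = ρ sin φ = 0.36186 × sin(268.89°) = -0.36179

-0.007 -0.362 1.287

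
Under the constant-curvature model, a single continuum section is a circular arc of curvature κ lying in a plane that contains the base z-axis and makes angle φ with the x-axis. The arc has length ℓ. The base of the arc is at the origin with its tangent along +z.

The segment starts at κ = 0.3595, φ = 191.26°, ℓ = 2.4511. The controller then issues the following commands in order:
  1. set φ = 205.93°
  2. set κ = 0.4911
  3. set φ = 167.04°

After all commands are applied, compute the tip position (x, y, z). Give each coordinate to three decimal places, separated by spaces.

initial: κ=0.3595, φ=191.26°, ℓ=2.4511
cmd 1: set φ=205.93° → (κ,φ,ℓ)=(0.3595,205.93°,2.4511) → tip=(-0.9100,-0.4424,2.1460)
cmd 2: set κ=0.4911 → (κ,φ,ℓ)=(0.4911,205.93°,2.4511) → tip=(-1.1741,-0.5709,1.9006)
cmd 3: set φ=167.04° → (κ,φ,ℓ)=(0.4911,167.04°,2.4511) → tip=(-1.2722,0.2928,1.9006)

-1.272 0.293 1.901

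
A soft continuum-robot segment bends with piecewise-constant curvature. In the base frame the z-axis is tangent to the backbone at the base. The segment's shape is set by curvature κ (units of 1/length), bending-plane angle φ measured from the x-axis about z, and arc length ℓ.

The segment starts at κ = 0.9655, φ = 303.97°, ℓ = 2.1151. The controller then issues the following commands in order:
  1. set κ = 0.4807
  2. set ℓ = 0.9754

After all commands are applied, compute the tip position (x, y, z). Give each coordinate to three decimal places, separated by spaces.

initial: κ=0.9655, φ=303.97°, ℓ=2.1151
cmd 1: set κ=0.4807 → (κ,φ,ℓ)=(0.4807,303.97°,2.1151) → tip=(0.5508,-0.8175,1.7691)
cmd 2: set ℓ=0.9754 → (κ,φ,ℓ)=(0.4807,303.97°,0.9754) → tip=(0.1254,-0.1862,0.9401)

0.125 -0.186 0.940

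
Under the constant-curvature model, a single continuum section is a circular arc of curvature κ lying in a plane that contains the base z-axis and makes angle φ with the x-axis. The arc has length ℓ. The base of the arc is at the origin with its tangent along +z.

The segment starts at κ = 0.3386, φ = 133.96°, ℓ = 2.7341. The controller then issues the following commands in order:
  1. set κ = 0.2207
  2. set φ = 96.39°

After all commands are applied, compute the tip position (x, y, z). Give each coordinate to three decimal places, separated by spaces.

-0.089 0.795 2.571

initial: κ=0.3386, φ=133.96°, ℓ=2.7341
cmd 1: set κ=0.2207 → (κ,φ,ℓ)=(0.2207,133.96°,2.7341) → tip=(-0.5554,0.5760,2.5712)
cmd 2: set φ=96.39° → (κ,φ,ℓ)=(0.2207,96.39°,2.7341) → tip=(-0.0891,0.7952,2.5712)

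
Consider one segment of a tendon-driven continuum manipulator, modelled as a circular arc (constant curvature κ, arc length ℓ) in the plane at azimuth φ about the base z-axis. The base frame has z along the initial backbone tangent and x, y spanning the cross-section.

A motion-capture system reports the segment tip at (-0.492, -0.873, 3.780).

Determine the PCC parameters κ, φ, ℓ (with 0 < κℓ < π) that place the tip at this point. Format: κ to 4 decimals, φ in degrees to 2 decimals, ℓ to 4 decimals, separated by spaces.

ρ = √(x²+y²) = √(-0.492² + -0.873²) = 1.00209
φ = atan2(y, x) mod 360° = atan2(-0.873, -0.492) = 240.5955°
|p|² = ρ² + z² = 1.00209² + 3.780² = 15.29259
κ = 2ρ / |p|² = 2×1.00209 / 15.29259 = 0.13106
θ = 2·atan2(ρ, z) = 2·atan2(1.00209, 3.780) = 0.51829 rad
ℓ = θ/κ = 0.51829/0.13106 = 3.95469

0.1311 240.60 3.9547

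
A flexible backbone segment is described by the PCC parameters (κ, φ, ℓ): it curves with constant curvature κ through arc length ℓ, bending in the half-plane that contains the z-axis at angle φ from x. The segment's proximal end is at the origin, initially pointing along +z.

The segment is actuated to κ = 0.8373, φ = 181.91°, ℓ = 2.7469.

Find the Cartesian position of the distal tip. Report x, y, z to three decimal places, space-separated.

-1.989 -0.066 0.891

θ = κ·ℓ = 0.8373 × 2.7469 = 2.29998 rad
ρ = (1 − cos θ)/κ = (1 − -0.66626)/0.8373 = 1.99004
z = sin θ / κ = 0.74572/0.8373 = 0.89062
x = ρ cos φ = 1.99004 × cos(181.91°) = -1.98893
y = ρ sin φ = 1.99004 × sin(181.91°) = -0.06633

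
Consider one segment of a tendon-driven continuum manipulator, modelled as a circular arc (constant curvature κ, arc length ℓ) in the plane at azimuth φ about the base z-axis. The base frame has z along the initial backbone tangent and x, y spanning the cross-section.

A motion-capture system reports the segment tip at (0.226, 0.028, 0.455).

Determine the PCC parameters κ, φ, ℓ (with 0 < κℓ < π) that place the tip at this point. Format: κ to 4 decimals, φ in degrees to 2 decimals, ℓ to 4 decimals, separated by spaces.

ρ = √(x²+y²) = √(0.226² + 0.028²) = 0.22773
φ = atan2(y, x) mod 360° = atan2(0.028, 0.226) = 7.0626°
|p|² = ρ² + z² = 0.22773² + 0.455² = 0.25889
κ = 2ρ / |p|² = 2×0.22773 / 0.25889 = 1.75930
θ = 2·atan2(ρ, z) = 2·atan2(0.22773, 0.455) = 0.92810 rad
ℓ = θ/κ = 0.92810/1.75930 = 0.52754

1.7593 7.06 0.5275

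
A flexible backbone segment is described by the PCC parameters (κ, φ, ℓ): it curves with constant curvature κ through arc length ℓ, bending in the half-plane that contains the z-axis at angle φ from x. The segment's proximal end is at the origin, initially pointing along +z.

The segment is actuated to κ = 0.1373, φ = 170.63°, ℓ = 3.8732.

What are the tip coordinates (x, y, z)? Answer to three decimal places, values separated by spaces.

θ = κ·ℓ = 0.1373 × 3.8732 = 0.53179 rad
ρ = (1 − cos θ)/κ = (1 − 0.86190)/0.1373 = 1.00582
z = sin θ / κ = 0.50708/0.1373 = 3.69321
x = ρ cos φ = 1.00582 × cos(170.63°) = -0.99240
y = ρ sin φ = 1.00582 × sin(170.63°) = 0.16376

-0.992 0.164 3.693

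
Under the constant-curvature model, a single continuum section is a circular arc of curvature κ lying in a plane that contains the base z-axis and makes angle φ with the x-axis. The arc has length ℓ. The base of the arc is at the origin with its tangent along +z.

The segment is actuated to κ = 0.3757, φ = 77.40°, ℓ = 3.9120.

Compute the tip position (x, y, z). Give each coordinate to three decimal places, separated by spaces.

0.522 2.336 2.648

θ = κ·ℓ = 0.3757 × 3.9120 = 1.46974 rad
ρ = (1 − cos θ)/κ = (1 − 0.10089)/0.3757 = 2.39317
z = sin θ / κ = 0.99490/0.3757 = 2.64812
x = ρ cos φ = 2.39317 × cos(77.40°) = 0.52205
y = ρ sin φ = 2.39317 × sin(77.40°) = 2.33553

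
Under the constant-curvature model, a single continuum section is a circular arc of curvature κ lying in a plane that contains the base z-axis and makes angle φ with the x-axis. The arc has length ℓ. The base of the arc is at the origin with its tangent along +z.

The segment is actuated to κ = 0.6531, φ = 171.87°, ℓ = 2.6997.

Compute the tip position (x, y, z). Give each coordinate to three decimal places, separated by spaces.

θ = κ·ℓ = 0.6531 × 2.6997 = 1.76317 rad
ρ = (1 − cos θ)/κ = (1 − -0.19119)/0.6531 = 1.82391
z = sin θ / κ = 0.98155/0.6531 = 1.50291
x = ρ cos φ = 1.82391 × cos(171.87°) = -1.80558
y = ρ sin φ = 1.82391 × sin(171.87°) = 0.25794

-1.806 0.258 1.503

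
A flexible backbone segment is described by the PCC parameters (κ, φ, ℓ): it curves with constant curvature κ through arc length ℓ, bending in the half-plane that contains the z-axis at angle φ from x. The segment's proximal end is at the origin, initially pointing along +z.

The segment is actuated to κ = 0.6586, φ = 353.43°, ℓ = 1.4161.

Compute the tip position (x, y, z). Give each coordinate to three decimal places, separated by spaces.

0.610 -0.070 1.220

θ = κ·ℓ = 0.6586 × 1.4161 = 0.93264 rad
ρ = (1 − cos θ)/κ = (1 − 0.59571)/0.6586 = 0.61386
z = sin θ / κ = 0.80320/0.6586 = 1.21955
x = ρ cos φ = 0.61386 × cos(353.43°) = 0.60983
y = ρ sin φ = 0.61386 × sin(353.43°) = -0.07024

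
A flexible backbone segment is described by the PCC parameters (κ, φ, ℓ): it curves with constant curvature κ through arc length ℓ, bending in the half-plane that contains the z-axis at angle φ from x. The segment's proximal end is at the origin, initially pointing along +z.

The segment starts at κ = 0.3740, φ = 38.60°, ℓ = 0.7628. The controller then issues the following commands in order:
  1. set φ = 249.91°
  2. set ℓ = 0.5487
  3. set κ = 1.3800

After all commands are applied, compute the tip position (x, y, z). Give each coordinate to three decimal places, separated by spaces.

-0.068 -0.186 0.498

initial: κ=0.3740, φ=38.60°, ℓ=0.7628
cmd 1: set φ=249.91° → (κ,φ,ℓ)=(0.3740,249.91°,0.7628) → tip=(-0.0371,-0.1015,0.7525)
cmd 2: set ℓ=0.5487 → (κ,φ,ℓ)=(0.3740,249.91°,0.5487) → tip=(-0.0193,-0.0527,0.5449)
cmd 3: set κ=1.3800 → (κ,φ,ℓ)=(1.3800,249.91°,0.5487) → tip=(-0.0680,-0.1860,0.4977)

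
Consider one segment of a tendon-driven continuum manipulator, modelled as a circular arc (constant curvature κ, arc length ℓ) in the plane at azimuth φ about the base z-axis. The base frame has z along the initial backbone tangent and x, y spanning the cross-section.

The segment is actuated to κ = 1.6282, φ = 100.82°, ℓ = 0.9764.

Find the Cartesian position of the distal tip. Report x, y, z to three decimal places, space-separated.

θ = κ·ℓ = 1.6282 × 0.9764 = 1.58977 rad
ρ = (1 − cos θ)/κ = (1 − -0.01898)/1.6282 = 0.62583
z = sin θ / κ = 0.99982/1.6282 = 0.61406
x = ρ cos φ = 0.62583 × cos(100.82°) = -0.11748
y = ρ sin φ = 0.62583 × sin(100.82°) = 0.61470

-0.117 0.615 0.614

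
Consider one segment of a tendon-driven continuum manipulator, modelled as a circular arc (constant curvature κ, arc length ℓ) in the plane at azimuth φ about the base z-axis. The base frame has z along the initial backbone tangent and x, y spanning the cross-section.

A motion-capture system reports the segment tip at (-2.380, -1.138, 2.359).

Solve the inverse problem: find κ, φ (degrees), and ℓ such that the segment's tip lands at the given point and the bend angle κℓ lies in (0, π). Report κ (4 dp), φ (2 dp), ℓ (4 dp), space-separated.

ρ = √(x²+y²) = √(-2.380² + -1.138²) = 2.63808
φ = atan2(y, x) mod 360° = atan2(-1.138, -2.380) = 205.5549°
|p|² = ρ² + z² = 2.63808² + 2.359² = 12.52432
κ = 2ρ / |p|² = 2×2.63808 / 12.52432 = 0.42127
θ = 2·atan2(ρ, z) = 2·atan2(2.63808, 2.359) = 1.68238 rad
ℓ = θ/κ = 1.68238/0.42127 = 3.99356

0.4213 205.55 3.9936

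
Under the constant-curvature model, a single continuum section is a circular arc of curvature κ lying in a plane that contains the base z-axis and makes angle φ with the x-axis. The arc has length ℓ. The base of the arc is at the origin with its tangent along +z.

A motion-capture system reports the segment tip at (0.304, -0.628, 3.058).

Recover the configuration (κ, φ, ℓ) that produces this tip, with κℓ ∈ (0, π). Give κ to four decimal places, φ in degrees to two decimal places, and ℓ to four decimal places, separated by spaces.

0.1418 295.83 3.1630

ρ = √(x²+y²) = √(0.304² + -0.628²) = 0.69771
φ = atan2(y, x) mod 360° = atan2(-0.628, 0.304) = 295.8305°
|p|² = ρ² + z² = 0.69771² + 3.058² = 9.83816
κ = 2ρ / |p|² = 2×0.69771 / 9.83816 = 0.14184
θ = 2·atan2(ρ, z) = 2·atan2(0.69771, 3.058) = 0.44864 rad
ℓ = θ/κ = 0.44864/0.14184 = 3.16305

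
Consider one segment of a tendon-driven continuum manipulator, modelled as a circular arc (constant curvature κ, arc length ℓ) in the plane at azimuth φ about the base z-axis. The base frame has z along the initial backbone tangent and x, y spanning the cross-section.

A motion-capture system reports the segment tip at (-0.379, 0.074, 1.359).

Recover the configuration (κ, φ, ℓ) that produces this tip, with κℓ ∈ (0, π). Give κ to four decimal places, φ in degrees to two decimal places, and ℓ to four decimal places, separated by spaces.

ρ = √(x²+y²) = √(-0.379² + 0.074²) = 0.38616
φ = atan2(y, x) mod 360° = atan2(0.074, -0.379) = 168.9520°
|p|² = ρ² + z² = 0.38616² + 1.359² = 1.99600
κ = 2ρ / |p|² = 2×0.38616 / 1.99600 = 0.38693
θ = 2·atan2(ρ, z) = 2·atan2(0.38616, 1.359) = 0.55370 rad
ℓ = θ/κ = 0.55370/0.38693 = 1.43101

0.3869 168.95 1.4310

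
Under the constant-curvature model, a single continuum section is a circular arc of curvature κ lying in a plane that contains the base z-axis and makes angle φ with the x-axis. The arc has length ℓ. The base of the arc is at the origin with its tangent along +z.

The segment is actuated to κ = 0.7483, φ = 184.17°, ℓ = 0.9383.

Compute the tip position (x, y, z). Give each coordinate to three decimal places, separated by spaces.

θ = κ·ℓ = 0.7483 × 0.9383 = 0.70213 rad
ρ = (1 − cos θ)/κ = (1 − 0.76347)/0.7483 = 0.31609
z = sin θ / κ = 0.64585/0.7483 = 0.86308
x = ρ cos φ = 0.31609 × cos(184.17°) = -0.31526
y = ρ sin φ = 0.31609 × sin(184.17°) = -0.02298

-0.315 -0.023 0.863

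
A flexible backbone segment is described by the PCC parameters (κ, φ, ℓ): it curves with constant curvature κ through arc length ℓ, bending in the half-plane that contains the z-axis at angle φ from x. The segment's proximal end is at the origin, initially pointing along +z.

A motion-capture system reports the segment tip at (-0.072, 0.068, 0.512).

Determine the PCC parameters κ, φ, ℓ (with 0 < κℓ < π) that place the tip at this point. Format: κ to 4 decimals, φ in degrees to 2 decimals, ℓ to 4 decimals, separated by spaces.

0.7283 136.64 0.5247

ρ = √(x²+y²) = √(-0.072² + 0.068²) = 0.09904
φ = atan2(y, x) mod 360° = atan2(0.068, -0.072) = 136.6366°
|p|² = ρ² + z² = 0.09904² + 0.512² = 0.27195
κ = 2ρ / |p|² = 2×0.09904 / 0.27195 = 0.72833
θ = 2·atan2(ρ, z) = 2·atan2(0.09904, 0.512) = 0.38214 rad
ℓ = θ/κ = 0.38214/0.72833 = 0.52468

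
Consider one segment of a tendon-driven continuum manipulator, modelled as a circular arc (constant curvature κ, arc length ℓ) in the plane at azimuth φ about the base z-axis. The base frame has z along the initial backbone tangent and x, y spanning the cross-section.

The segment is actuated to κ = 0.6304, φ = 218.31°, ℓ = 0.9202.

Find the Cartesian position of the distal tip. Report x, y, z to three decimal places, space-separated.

θ = κ·ℓ = 0.6304 × 0.9202 = 0.58009 rad
ρ = (1 − cos θ)/κ = (1 − 0.83641)/0.6304 = 0.25950
z = sin θ / κ = 0.54810/0.6304 = 0.86945
x = ρ cos φ = 0.25950 × cos(218.31°) = -0.20362
y = ρ sin φ = 0.25950 × sin(218.31°) = -0.16087

-0.204 -0.161 0.869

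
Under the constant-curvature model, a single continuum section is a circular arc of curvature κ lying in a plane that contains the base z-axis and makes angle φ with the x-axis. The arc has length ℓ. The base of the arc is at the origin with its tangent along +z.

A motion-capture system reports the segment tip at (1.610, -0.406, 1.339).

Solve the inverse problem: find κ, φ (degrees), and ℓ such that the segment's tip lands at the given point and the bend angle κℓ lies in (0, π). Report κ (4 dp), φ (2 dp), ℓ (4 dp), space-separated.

0.7299 345.85 2.4447

ρ = √(x²+y²) = √(1.610² + -0.406²) = 1.66040
φ = atan2(y, x) mod 360° = atan2(-0.406, 1.610) = 345.8466°
|p|² = ρ² + z² = 1.66040² + 1.339² = 4.54986
κ = 2ρ / |p|² = 2×1.66040 / 4.54986 = 0.72987
θ = 2·atan2(ρ, z) = 2·atan2(1.66040, 1.339) = 1.78429 rad
ℓ = θ/κ = 1.78429/0.72987 = 2.44467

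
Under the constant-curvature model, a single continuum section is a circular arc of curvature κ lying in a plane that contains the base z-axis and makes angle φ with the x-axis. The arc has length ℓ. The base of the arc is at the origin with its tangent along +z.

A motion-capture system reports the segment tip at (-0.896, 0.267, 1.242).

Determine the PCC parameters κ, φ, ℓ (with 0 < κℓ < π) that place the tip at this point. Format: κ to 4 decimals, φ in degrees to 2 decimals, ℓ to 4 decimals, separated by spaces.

0.7737 163.41 1.6679

ρ = √(x²+y²) = √(-0.896² + 0.267²) = 0.93494
φ = atan2(y, x) mod 360° = atan2(0.267, -0.896) = 163.4064°
|p|² = ρ² + z² = 0.93494² + 1.242² = 2.41667
κ = 2ρ / |p|² = 2×0.93494 / 2.41667 = 0.77374
θ = 2·atan2(ρ, z) = 2·atan2(0.93494, 1.242) = 1.29054 rad
ℓ = θ/κ = 1.29054/0.77374 = 1.66792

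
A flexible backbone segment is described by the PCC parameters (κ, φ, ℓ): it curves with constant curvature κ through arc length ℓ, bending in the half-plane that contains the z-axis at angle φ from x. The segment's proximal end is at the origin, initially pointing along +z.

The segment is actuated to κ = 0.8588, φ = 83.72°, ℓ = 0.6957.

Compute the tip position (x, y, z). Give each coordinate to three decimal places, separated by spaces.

θ = κ·ℓ = 0.8588 × 0.6957 = 0.59747 rad
ρ = (1 − cos θ)/κ = (1 − 0.82676)/0.8588 = 0.20172
z = sin θ / κ = 0.56255/0.8588 = 0.65504
x = ρ cos φ = 0.20172 × cos(83.72°) = 0.02207
y = ρ sin φ = 0.20172 × sin(83.72°) = 0.20051

0.022 0.201 0.655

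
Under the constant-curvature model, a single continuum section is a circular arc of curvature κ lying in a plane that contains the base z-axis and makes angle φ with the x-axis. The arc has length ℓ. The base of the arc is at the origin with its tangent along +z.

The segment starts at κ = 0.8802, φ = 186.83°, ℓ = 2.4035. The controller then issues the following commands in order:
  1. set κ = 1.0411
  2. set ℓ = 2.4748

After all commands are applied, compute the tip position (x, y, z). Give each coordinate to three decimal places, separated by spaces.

initial: κ=0.8802, φ=186.83°, ℓ=2.4035
cmd 1: set κ=1.0411 → (κ,φ,ℓ)=(1.0411,186.83°,2.4035) → tip=(-1.7191,-0.2059,0.5731)
cmd 2: set ℓ=2.4748 → (κ,φ,ℓ)=(1.0411,186.83°,2.4748) → tip=(-1.7592,-0.2107,0.5143)

-1.759 -0.211 0.514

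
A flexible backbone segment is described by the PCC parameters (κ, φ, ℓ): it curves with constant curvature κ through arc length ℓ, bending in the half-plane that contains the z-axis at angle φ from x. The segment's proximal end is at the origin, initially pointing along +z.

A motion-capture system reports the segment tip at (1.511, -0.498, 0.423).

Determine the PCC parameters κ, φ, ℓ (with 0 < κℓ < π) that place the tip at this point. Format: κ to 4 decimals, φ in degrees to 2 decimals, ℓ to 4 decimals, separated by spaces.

1.1741 341.76 2.2331

ρ = √(x²+y²) = √(1.511² + -0.498²) = 1.59095
φ = atan2(y, x) mod 360° = atan2(-0.498, 1.511) = 341.7587°
|p|² = ρ² + z² = 1.59095² + 0.423² = 2.71005
κ = 2ρ / |p|² = 2×1.59095 / 2.71005 = 1.17411
θ = 2·atan2(ρ, z) = 2·atan2(1.59095, 0.423) = 2.62186 rad
ℓ = θ/κ = 2.62186/1.17411 = 2.23306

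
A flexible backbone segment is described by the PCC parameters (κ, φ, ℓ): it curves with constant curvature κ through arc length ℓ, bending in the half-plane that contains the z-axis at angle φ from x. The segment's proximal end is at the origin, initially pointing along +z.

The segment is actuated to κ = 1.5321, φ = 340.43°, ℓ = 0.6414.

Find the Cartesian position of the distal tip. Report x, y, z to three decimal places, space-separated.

θ = κ·ℓ = 1.5321 × 0.6414 = 0.98269 rad
ρ = (1 − cos θ)/κ = (1 − 0.55479)/1.5321 = 0.29059
z = sin θ / κ = 0.83199/1.5321 = 0.54304
x = ρ cos φ = 0.29059 × cos(340.43°) = 0.27380
y = ρ sin φ = 0.29059 × sin(340.43°) = -0.09734

0.274 -0.097 0.543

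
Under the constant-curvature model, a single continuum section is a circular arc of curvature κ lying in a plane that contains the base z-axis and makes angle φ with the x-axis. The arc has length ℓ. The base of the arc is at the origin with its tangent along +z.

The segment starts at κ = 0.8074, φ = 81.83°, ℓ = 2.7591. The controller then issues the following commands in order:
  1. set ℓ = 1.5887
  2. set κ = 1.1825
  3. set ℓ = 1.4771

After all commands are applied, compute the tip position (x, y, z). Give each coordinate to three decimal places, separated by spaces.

initial: κ=0.8074, φ=81.83°, ℓ=2.7591
cmd 1: set ℓ=1.5887 → (κ,φ,ℓ)=(0.8074,81.83°,1.5887) → tip=(0.1260,0.8777,1.1875)
cmd 2: set κ=1.1825 → (κ,φ,ℓ)=(1.1825,81.83°,1.5887) → tip=(0.1566,1.0907,0.8059)
cmd 3: set ℓ=1.4771 → (κ,φ,ℓ)=(1.1825,81.83°,1.4771) → tip=(0.1412,0.9835,0.8326)

0.141 0.984 0.833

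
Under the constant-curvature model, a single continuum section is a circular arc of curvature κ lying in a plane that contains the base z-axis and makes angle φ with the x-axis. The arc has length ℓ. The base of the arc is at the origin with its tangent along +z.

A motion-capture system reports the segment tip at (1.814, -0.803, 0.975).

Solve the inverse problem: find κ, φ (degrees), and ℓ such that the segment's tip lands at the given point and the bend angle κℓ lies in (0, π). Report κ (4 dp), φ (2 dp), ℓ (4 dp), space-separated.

0.8120 336.12 2.7437

ρ = √(x²+y²) = √(1.814² + -0.803²) = 1.98379
φ = atan2(y, x) mod 360° = atan2(-0.803, 1.814) = 336.1226°
|p|² = ρ² + z² = 1.98379² + 0.975² = 4.88603
κ = 2ρ / |p|² = 2×1.98379 / 4.88603 = 0.81202
θ = 2·atan2(ρ, z) = 2·atan2(1.98379, 0.975) = 2.22797 rad
ℓ = θ/κ = 2.22797/0.81202 = 2.74372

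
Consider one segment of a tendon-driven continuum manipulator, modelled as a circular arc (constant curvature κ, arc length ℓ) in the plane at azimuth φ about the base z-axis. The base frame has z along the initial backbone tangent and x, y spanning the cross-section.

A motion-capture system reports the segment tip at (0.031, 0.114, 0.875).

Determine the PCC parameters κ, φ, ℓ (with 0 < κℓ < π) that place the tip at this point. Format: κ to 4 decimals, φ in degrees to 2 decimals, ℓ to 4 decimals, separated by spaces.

ρ = √(x²+y²) = √(0.031² + 0.114²) = 0.11814
φ = atan2(y, x) mod 360° = atan2(0.114, 0.031) = 74.7874°
|p|² = ρ² + z² = 0.11814² + 0.875² = 0.77958
κ = 2ρ / |p|² = 2×0.11814 / 0.77958 = 0.30308
θ = 2·atan2(ρ, z) = 2·atan2(0.11814, 0.875) = 0.26841 rad
ℓ = θ/κ = 0.26841/0.30308 = 0.88560

0.3031 74.79 0.8856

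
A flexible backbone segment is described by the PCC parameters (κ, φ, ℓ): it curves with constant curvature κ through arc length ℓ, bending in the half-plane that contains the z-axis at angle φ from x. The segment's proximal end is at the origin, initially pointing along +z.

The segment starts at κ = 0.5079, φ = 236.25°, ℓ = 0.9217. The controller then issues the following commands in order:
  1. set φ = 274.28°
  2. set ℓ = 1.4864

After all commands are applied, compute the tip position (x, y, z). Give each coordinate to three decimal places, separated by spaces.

0.040 -0.533 1.349

initial: κ=0.5079, φ=236.25°, ℓ=0.9217
cmd 1: set φ=274.28° → (κ,φ,ℓ)=(0.5079,274.28°,0.9217) → tip=(0.0158,-0.2112,0.8884)
cmd 2: set ℓ=1.4864 → (κ,φ,ℓ)=(0.5079,274.28°,1.4864) → tip=(0.0399,-0.5334,1.3492)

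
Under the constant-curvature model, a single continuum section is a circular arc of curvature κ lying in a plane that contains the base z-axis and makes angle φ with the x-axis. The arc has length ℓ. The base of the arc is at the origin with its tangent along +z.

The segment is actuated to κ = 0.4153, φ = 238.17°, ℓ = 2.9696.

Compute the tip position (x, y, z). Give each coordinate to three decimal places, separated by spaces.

θ = κ·ℓ = 0.4153 × 2.9696 = 1.23327 rad
ρ = (1 − cos θ)/κ = (1 − 0.33115)/0.4153 = 1.61052
z = sin θ / κ = 0.94358/0.4153 = 2.27204
x = ρ cos φ = 1.61052 × cos(238.17°) = -0.84939
y = ρ sin φ = 1.61052 × sin(238.17°) = -1.36833

-0.849 -1.368 2.272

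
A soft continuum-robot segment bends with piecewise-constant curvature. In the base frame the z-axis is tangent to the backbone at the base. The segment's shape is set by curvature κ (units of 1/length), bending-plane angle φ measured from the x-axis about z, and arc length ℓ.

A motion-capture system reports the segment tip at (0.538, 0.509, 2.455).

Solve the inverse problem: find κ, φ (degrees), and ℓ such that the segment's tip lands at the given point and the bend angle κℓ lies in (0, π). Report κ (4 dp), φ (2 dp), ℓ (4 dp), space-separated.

ρ = √(x²+y²) = √(0.538² + 0.509²) = 0.74062
φ = atan2(y, x) mod 360° = atan2(0.509, 0.538) = 43.4134°
|p|² = ρ² + z² = 0.74062² + 2.455² = 6.57555
κ = 2ρ / |p|² = 2×0.74062 / 6.57555 = 0.22527
θ = 2·atan2(ρ, z) = 2·atan2(0.74062, 2.455) = 0.58599 rad
ℓ = θ/κ = 0.58599/0.22527 = 2.60134

0.2253 43.41 2.6013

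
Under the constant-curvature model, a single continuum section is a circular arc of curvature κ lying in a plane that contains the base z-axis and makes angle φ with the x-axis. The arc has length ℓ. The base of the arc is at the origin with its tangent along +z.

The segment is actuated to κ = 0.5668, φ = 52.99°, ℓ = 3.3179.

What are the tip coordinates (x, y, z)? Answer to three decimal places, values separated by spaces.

1.386 1.838 1.680

θ = κ·ℓ = 0.5668 × 3.3179 = 1.88059 rad
ρ = (1 − cos θ)/κ = (1 − -0.30486)/0.5668 = 2.30215
z = sin θ / κ = 0.95240/0.5668 = 1.68031
x = ρ cos φ = 2.30215 × cos(52.99°) = 1.38579
y = ρ sin φ = 2.30215 × sin(52.99°) = 1.83834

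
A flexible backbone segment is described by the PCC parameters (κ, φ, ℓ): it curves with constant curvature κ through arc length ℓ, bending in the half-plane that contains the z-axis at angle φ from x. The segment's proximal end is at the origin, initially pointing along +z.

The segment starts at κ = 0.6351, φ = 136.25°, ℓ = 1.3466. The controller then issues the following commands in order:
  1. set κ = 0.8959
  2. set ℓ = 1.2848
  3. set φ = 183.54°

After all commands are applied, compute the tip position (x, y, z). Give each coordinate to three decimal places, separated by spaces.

initial: κ=0.6351, φ=136.25°, ℓ=1.3466
cmd 1: set κ=0.8959 → (κ,φ,ℓ)=(0.8959,136.25°,1.3466) → tip=(-0.5190,0.4968,1.0429)
cmd 2: set ℓ=1.2848 → (κ,φ,ℓ)=(0.8959,136.25°,1.2848) → tip=(-0.4777,0.4573,1.0193)
cmd 3: set φ=183.54° → (κ,φ,ℓ)=(0.8959,183.54°,1.2848) → tip=(-0.6601,-0.0408,1.0193)

-0.660 -0.041 1.019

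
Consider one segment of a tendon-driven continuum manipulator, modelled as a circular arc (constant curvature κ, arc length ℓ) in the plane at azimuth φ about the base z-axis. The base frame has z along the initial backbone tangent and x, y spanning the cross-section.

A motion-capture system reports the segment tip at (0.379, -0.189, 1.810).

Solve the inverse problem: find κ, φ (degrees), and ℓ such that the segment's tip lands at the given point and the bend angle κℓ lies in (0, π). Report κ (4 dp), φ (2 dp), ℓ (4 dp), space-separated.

ρ = √(x²+y²) = √(0.379² + -0.189²) = 0.42351
φ = atan2(y, x) mod 360° = atan2(-0.189, 0.379) = 333.4955°
|p|² = ρ² + z² = 0.42351² + 1.810² = 3.45546
κ = 2ρ / |p|² = 2×0.42351 / 3.45546 = 0.24513
θ = 2·atan2(ρ, z) = 2·atan2(0.42351, 1.810) = 0.45970 rad
ℓ = θ/κ = 0.45970/0.24513 = 1.87536

0.2451 333.50 1.8754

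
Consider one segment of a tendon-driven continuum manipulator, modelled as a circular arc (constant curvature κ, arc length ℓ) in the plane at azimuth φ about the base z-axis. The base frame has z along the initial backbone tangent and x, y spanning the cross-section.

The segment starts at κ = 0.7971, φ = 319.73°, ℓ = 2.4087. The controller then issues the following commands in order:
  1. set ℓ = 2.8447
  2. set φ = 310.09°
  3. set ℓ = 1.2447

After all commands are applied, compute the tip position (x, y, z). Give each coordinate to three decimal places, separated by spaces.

initial: κ=0.7971, φ=319.73°, ℓ=2.4087
cmd 1: set ℓ=2.8447 → (κ,φ,ℓ)=(0.7971,319.73°,2.8447) → tip=(1.5715,-1.3313,0.9622)
cmd 2: set φ=310.09° → (κ,φ,ℓ)=(0.7971,310.09°,2.8447) → tip=(1.3264,-1.5757,0.9622)
cmd 3: set ℓ=1.2447 → (κ,φ,ℓ)=(0.7971,310.09°,1.2447) → tip=(0.3661,-0.4349,1.0503)

0.366 -0.435 1.050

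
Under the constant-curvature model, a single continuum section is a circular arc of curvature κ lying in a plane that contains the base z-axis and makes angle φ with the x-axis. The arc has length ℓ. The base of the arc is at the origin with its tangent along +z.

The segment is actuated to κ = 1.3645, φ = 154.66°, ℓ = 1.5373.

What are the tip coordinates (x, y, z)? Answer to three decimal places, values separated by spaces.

θ = κ·ℓ = 1.3645 × 1.5373 = 2.09765 rad
ρ = (1 − cos θ)/κ = (1 − -0.50281)/1.3645 = 1.10137
z = sin θ / κ = 0.86440/1.3645 = 0.63349
x = ρ cos φ = 1.10137 × cos(154.66°) = -0.99540
y = ρ sin φ = 1.10137 × sin(154.66°) = 0.47137

-0.995 0.471 0.633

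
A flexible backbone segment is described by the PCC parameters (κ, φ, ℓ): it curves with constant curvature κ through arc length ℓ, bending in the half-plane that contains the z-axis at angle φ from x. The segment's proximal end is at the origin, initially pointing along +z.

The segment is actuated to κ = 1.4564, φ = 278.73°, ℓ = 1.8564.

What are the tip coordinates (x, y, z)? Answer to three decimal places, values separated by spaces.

0.199 -1.293 0.291

θ = κ·ℓ = 1.4564 × 1.8564 = 2.70366 rad
ρ = (1 − cos θ)/κ = (1 − -0.90563)/1.4564 = 1.30845
z = sin θ / κ = 0.42407/1.4564 = 0.29117
x = ρ cos φ = 1.30845 × cos(278.73°) = 0.19859
y = ρ sin φ = 1.30845 × sin(278.73°) = -1.29329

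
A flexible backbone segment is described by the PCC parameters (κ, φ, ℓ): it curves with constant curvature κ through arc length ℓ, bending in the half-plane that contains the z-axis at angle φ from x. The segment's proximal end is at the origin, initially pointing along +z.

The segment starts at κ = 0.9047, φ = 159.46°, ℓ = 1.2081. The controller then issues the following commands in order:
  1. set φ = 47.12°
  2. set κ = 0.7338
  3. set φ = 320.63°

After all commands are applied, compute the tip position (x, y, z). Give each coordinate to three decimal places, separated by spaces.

initial: κ=0.9047, φ=159.46°, ℓ=1.2081
cmd 1: set φ=47.12° → (κ,φ,ℓ)=(0.9047,47.12°,1.2081) → tip=(0.4063,0.4375,0.9815)
cmd 2: set κ=0.7338 → (κ,φ,ℓ)=(0.7338,47.12°,1.2081) → tip=(0.3411,0.3674,1.0560)
cmd 3: set φ=320.63° → (κ,φ,ℓ)=(0.7338,320.63°,1.2081) → tip=(0.3876,-0.3180,1.0560)

0.388 -0.318 1.056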